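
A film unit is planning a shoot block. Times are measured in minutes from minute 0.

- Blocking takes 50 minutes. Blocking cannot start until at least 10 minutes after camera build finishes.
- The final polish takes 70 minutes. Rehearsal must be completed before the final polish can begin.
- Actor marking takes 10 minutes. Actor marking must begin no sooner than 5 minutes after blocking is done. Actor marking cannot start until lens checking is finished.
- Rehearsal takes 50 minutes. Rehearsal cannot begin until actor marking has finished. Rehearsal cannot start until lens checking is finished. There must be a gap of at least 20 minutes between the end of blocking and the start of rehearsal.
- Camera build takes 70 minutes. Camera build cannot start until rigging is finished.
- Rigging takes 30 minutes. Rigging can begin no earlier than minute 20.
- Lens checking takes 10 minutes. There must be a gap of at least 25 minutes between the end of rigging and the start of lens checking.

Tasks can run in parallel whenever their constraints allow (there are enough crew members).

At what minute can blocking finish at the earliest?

180

After its own release at minute 20, rigging can start at minute 20 and finishes at minute 50.
After rigging (finishes minute 50), camera build can start at minute 50 and finishes at minute 120.
Blocking cannot begin until camera build (finishes minute 120, plus 10-minute gap → minute 130). It runs from minute 130 to 130 + 50 = minute 180.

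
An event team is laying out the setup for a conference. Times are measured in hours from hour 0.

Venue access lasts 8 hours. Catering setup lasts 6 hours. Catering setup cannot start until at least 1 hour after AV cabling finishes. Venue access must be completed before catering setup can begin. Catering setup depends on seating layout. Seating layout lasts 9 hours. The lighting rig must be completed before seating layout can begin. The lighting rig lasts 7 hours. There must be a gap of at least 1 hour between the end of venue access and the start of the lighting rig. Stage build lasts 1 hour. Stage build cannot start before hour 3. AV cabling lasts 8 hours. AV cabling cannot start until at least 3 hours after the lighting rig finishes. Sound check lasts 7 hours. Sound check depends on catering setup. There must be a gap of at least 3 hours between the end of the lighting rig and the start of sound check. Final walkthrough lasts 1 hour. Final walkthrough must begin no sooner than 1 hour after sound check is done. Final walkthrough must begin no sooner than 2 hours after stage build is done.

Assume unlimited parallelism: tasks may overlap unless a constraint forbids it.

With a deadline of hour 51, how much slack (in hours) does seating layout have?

Nothing blocks venue access, so it runs from hour 0 to hour 8.
The lighting rig cannot begin until venue access (finishes hour 8, plus 1-hour gap → hour 9). It runs from hour 9 to 9 + 7 = hour 16.
Seating layout cannot begin until the lighting rig (finishes hour 16). It runs from hour 16 to 16 + 9 = hour 25.

Working backward from the deadline:
To finish by hour 51, final walkthrough (duration 1) must start no later than hour 50.
Sound check feeds into final walkthrough (must start by hour 50, minus 1-hour gap → hour 49); so sound check must finish by hour 49 and therefore start by hour 42.
Catering setup feeds into sound check (must start by hour 42); so catering setup must finish by hour 42 and therefore start by hour 36.
Since catering setup (must start by hour 36) depends on it, seating layout must finish by hour 36. Backing off its 9-hour duration gives a latest start of hour 27.
So seating layout can start as early as hour 16 and as late as hour 27, giving 27 − 16 = 11 hours of slack.

11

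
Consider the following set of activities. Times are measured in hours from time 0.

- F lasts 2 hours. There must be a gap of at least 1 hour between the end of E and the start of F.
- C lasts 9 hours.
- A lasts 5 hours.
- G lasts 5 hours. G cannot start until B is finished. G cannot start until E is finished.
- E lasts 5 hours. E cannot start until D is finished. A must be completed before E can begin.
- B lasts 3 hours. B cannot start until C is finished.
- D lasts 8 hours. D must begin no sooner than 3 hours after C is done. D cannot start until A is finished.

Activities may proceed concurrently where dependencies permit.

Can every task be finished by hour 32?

C can start immediately at hour 0; it finishes at hour 9.
After C (finishes hour 9), B can start at hour 9 and finishes at hour 12.
Nothing blocks A, so it runs from hour 0 to hour 5.
D has to wait for C (finishes hour 9, plus 3-hour gap → hour 12); A (finishes hour 5). The latest of these is hour 12, so D runs hour 12 to 12 + 8 = hour 20.
E needs all of D (finishes hour 20); A (finishes hour 5). That puts its earliest start at hour 20; it finishes at 20 + 5 = hour 25.
G needs all of B (finishes hour 12); E (finishes hour 25). That puts its earliest start at hour 25; it finishes at 25 + 5 = hour 30.
F cannot begin until E (finishes hour 25, plus 1-hour gap → hour 26). It runs from hour 26 to 26 + 2 = hour 28.
Every task is finished by hour 30, which is no later than the deadline of 32, so the schedule is feasible.

Yes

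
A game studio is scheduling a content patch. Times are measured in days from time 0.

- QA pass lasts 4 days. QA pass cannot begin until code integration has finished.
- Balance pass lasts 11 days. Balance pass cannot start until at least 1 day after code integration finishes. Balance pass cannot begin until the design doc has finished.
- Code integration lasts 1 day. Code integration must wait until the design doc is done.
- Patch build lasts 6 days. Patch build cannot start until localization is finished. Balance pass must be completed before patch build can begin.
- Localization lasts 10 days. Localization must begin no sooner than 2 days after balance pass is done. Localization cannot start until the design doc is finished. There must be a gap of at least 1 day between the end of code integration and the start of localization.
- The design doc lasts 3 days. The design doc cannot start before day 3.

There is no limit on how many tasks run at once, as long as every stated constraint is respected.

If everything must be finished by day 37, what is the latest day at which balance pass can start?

8

Nothing follows patch build; the deadline of day 37 is its only limit. It must start by 37 − 6 = day 31.
Localization feeds into patch build (must start by day 31); so localization must finish by day 31 and therefore start by day 21.
Balance pass must finish in time for localization (must start by day 21, minus 2-day gap → day 19); patch build (must start by day 31). The tightest is day 19, so balance pass must start by 19 − 11 = day 8.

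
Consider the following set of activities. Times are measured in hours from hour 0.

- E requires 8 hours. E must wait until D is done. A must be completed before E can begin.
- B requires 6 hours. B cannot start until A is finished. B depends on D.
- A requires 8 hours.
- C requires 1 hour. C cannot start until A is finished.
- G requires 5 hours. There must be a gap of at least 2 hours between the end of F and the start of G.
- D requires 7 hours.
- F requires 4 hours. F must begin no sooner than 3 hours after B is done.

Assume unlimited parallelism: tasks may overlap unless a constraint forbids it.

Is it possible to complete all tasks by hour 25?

D can start immediately at hour 0; it finishes at hour 7.
Nothing blocks A, so it runs from hour 0 to hour 8.
For E: D (finishes hour 7); A (finishes hour 8). Taking the maximum gives a start of hour 8, and it finishes at 8 + 8 = hour 16.
After A (finishes hour 8), C can start at hour 8 and finishes at hour 9.
B cannot start until A (finishes hour 8); D (finishes hour 7). The controlling bound is hour 8, so B finishes at 8 + 6 = hour 14.
After B (finishes hour 14, plus 3-hour gap → hour 17), F can start at hour 17 and finishes at hour 21.
G waits on F (finishes hour 21, plus 2-hour gap → hour 23), so it starts at hour 23 and finishes at 23 + 5 = hour 28.
The earliest everything can be done is hour 28, which is after the deadline of 25, so it is not possible.

No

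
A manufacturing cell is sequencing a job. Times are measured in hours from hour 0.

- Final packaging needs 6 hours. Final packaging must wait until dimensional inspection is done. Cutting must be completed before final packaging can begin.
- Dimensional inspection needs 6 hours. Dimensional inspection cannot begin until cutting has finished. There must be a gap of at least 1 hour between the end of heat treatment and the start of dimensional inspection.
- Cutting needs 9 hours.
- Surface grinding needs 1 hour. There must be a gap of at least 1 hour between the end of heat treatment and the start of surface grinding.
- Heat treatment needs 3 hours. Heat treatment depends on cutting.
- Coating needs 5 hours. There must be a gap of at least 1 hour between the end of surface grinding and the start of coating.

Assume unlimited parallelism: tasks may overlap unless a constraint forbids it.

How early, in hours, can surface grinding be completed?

14

Cutting can start immediately at hour 0; it finishes at hour 9.
Heat treatment cannot begin until cutting (finishes hour 9). It runs from hour 9 to 9 + 3 = hour 12.
After heat treatment (finishes hour 12, plus 1-hour gap → hour 13), surface grinding can start at hour 13 and finishes at hour 14.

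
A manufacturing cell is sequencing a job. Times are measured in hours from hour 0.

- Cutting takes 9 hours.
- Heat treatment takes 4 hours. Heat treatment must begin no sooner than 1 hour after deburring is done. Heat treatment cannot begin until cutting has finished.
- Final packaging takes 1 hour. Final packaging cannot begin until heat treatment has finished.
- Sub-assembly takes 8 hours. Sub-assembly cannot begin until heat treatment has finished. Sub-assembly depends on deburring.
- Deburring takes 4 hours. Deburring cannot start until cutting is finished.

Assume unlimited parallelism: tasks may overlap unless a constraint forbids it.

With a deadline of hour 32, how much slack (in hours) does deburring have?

6

Cutting has no prerequisites, so it starts at hour 0 and finishes at hour 9.
After cutting (finishes hour 9), deburring can start at hour 9 and finishes at hour 13.

Working backward from the deadline:
Nothing follows sub-assembly; the deadline of hour 32 is its only limit. It must start by 32 − 8 = hour 24.
Nothing follows final packaging; the deadline of hour 32 is its only limit. It must start by 32 − 1 = hour 31.
Heat treatment feeds sub-assembly (must start by hour 24); final packaging (must start by hour 31). Taking the minimum, heat treatment must finish by hour 24 and start by 24 − 4 = hour 20.
Deburring has several dependents: heat treatment (must start by hour 20, minus 1-hour gap → hour 19); sub-assembly (must start by hour 24). The earliest of those limits is hour 19, so deburring must start by 19 − 4 = hour 15.
So deburring can start as early as hour 9 and as late as hour 15, giving 15 − 9 = 6 hours of slack.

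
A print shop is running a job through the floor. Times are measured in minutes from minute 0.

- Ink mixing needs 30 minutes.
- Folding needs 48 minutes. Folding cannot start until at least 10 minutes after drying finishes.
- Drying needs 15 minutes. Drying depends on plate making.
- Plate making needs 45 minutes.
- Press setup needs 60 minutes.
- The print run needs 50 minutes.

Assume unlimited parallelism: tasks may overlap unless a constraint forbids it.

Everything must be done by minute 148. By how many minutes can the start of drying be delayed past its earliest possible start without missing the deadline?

Nothing blocks plate making, so it runs from minute 0 to minute 45.
After plate making (finishes minute 45), drying can start at minute 45 and finishes at minute 60.

Working backward from the deadline:
To finish by minute 148, folding (duration 48) must start no later than minute 100.
Drying must finish before folding (must start by minute 100, minus 10-minute gap → minute 90). With a 15-minute duration, drying must start by 90 − 15 = minute 75.
So drying can start as early as minute 45 and as late as minute 75, giving 75 − 45 = 30 minutes of slack.

30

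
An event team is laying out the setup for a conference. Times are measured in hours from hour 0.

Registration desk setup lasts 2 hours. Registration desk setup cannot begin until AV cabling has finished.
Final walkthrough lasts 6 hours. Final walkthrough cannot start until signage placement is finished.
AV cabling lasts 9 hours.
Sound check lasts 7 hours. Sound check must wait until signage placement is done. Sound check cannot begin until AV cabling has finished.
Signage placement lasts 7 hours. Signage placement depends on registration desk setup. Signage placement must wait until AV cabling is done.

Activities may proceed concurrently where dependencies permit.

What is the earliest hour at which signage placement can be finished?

AV cabling has no prerequisites, so it starts at hour 0 and finishes at hour 9.
Registration desk setup cannot begin until AV cabling (finishes hour 9). It runs from hour 9 to 9 + 2 = hour 11.
Signage placement has to wait for registration desk setup (finishes hour 11); AV cabling (finishes hour 9). The latest of these is hour 11, so signage placement runs hour 11 to 11 + 7 = hour 18.

18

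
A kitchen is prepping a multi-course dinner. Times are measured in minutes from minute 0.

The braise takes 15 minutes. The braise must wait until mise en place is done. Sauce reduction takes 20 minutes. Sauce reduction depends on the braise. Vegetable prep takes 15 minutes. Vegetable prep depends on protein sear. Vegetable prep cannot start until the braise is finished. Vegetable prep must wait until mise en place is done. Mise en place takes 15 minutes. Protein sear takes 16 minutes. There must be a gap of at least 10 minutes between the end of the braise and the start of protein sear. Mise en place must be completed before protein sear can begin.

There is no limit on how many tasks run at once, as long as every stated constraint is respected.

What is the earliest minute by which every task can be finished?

Mise en place has no prerequisites, so it starts at minute 0 and finishes at minute 15.
The braise waits on mise en place (finishes minute 15), so it starts at minute 15 and finishes at 15 + 15 = minute 30.
Sauce reduction waits on the braise (finishes minute 30), so it starts at minute 30 and finishes at 30 + 20 = minute 50.
Protein sear needs all of the braise (finishes minute 30, plus 10-minute gap → minute 40); mise en place (finishes minute 15). That puts its earliest start at minute 40; it finishes at 40 + 16 = minute 56.
For vegetable prep: protein sear (finishes minute 56); the braise (finishes minute 30); mise en place (finishes minute 15). Taking the maximum gives a start of minute 56, and it finishes at 56 + 15 = minute 71.
All tasks are finished once the last one completes. Finish times: Mise en place at 15, The braise at 30, Protein sear at 56, Vegetable prep at 71, Sauce reduction at 50. The latest is minute 71.

71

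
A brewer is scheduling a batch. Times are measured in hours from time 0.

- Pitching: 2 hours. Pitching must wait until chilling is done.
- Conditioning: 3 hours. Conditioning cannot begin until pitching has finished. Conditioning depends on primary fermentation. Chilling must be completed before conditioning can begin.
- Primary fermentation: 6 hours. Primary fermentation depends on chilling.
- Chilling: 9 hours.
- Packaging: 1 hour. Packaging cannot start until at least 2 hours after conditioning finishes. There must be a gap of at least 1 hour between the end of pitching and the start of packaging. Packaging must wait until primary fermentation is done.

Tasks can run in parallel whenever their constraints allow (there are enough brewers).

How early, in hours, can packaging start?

Nothing blocks chilling, so it runs from hour 0 to hour 9.
Primary fermentation cannot begin until chilling (finishes hour 9). It runs from hour 9 to 9 + 6 = hour 15.
After chilling (finishes hour 9), pitching can start at hour 9 and finishes at hour 11.
For conditioning: pitching (finishes hour 11); primary fermentation (finishes hour 15); chilling (finishes hour 9). Taking the maximum gives a start of hour 15, and it finishes at 15 + 3 = hour 18.
Packaging waits on conditioning (finishes hour 18, plus 2-hour gap → hour 20); pitching (finishes hour 11, plus 1-hour gap → hour 12); primary fermentation (finishes hour 15). The latest of these is hour 20, which is the earliest packaging can start.

20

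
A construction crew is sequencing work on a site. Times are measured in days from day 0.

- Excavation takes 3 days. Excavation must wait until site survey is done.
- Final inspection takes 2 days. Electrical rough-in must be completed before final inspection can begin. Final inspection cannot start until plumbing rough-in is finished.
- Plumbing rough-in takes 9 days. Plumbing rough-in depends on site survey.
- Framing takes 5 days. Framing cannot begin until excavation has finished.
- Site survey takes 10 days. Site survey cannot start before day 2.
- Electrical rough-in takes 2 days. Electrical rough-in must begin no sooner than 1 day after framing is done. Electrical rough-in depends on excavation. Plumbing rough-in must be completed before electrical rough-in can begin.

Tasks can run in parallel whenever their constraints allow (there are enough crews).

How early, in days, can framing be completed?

20

Site survey cannot begin until its own release at day 2. It runs from day 2 to 2 + 10 = day 12.
After site survey (finishes day 12), excavation can start at day 12 and finishes at day 15.
Framing waits on excavation (finishes day 15), so it starts at day 15 and finishes at 15 + 5 = day 20.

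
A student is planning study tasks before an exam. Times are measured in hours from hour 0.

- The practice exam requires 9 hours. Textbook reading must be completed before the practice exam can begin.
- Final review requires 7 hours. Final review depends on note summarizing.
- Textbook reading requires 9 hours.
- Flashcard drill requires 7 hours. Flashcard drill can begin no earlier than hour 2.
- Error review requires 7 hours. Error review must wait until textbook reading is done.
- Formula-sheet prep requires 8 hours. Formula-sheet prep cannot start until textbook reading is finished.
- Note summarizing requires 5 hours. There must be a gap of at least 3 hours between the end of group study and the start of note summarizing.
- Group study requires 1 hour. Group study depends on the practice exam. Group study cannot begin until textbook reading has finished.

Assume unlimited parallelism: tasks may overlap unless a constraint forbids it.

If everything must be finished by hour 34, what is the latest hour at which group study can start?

18

Final review has no dependents, so it just needs to finish by hour 34. Starting by 34 − 7 = hour 27 achieves that.
Since final review (must start by hour 27) depends on it, note summarizing must finish by hour 27. Backing off its 5-hour duration gives a latest start of hour 22.
Since note summarizing (must start by hour 22, minus 3-hour gap → hour 19) depends on it, group study must finish by hour 19. Backing off its 1-hour duration gives a latest start of hour 18.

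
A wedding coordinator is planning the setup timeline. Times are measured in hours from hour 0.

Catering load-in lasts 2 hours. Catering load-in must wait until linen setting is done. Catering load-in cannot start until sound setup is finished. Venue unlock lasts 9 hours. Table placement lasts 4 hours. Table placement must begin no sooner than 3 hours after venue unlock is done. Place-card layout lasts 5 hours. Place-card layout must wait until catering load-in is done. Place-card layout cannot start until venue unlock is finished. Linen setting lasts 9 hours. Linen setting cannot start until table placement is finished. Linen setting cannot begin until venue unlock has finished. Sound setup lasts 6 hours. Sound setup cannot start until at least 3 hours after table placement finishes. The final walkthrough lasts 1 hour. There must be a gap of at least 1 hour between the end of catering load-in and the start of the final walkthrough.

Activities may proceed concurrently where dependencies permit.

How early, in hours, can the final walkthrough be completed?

29

Venue unlock can start immediately at hour 0; it finishes at hour 9.
After venue unlock (finishes hour 9, plus 3-hour gap → hour 12), table placement can start at hour 12 and finishes at hour 16.
Sound setup waits on table placement (finishes hour 16, plus 3-hour gap → hour 19), so it starts at hour 19 and finishes at 19 + 6 = hour 25.
Linen setting has to wait for table placement (finishes hour 16); venue unlock (finishes hour 9). The latest of these is hour 16, so linen setting runs hour 16 to 16 + 9 = hour 25.
Catering load-in cannot start until linen setting (finishes hour 25); sound setup (finishes hour 25). The controlling bound is hour 25, so catering load-in finishes at 25 + 2 = hour 27.
The final walkthrough waits on catering load-in (finishes hour 27, plus 1-hour gap → hour 28), so it starts at hour 28 and finishes at 28 + 1 = hour 29.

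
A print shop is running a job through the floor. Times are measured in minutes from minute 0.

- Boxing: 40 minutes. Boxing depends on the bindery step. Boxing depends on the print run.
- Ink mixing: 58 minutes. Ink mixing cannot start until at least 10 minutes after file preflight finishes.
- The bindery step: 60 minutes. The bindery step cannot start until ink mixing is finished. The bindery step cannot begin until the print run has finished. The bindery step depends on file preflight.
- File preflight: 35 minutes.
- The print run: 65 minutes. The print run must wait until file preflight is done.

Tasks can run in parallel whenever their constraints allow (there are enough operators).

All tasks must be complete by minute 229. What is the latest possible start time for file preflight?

26

Boxing must finish by minute 229; it takes 40 minutes, so it must start by 229 − 40 = minute 189.
Since boxing (must start by minute 189) depends on it, the bindery step must finish by minute 189. Backing off its 60-minute duration gives a latest start of minute 129.
Ink mixing feeds into the bindery step (must start by minute 129); so ink mixing must finish by minute 129 and therefore start by minute 71.
The print run feeds the bindery step (must start by minute 129); boxing (must start by minute 189). Taking the minimum, the print run must finish by minute 129 and start by 129 − 65 = minute 64.
For file preflight: ink mixing (must start by minute 71, minus 10-minute gap → minute 61); the print run (must start by minute 64); the bindery step (must start by minute 129). The most restrictive is minute 61; with a 35-minute duration, file preflight must start by minute 26.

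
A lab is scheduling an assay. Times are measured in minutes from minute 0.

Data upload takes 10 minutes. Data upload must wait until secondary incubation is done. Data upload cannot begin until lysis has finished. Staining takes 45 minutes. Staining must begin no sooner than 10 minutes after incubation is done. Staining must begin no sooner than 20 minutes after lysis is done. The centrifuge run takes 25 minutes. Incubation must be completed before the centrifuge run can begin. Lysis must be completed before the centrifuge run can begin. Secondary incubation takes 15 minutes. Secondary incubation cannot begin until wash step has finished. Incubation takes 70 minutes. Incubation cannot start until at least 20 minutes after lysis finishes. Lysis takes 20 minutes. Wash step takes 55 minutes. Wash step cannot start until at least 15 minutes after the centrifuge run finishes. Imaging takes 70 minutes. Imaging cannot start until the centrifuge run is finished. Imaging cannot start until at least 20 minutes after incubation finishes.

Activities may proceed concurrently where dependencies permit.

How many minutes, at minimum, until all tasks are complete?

230

Lysis can start immediately at minute 0; it finishes at minute 20.
Incubation cannot begin until lysis (finishes minute 20, plus 20-minute gap → minute 40). It runs from minute 40 to 40 + 70 = minute 110.
Staining has to wait for incubation (finishes minute 110, plus 10-minute gap → minute 120); lysis (finishes minute 20, plus 20-minute gap → minute 40). The latest of these is minute 120, so staining runs minute 120 to 120 + 45 = minute 165.
For the centrifuge run: incubation (finishes minute 110); lysis (finishes minute 20). Taking the maximum gives a start of minute 110, and it finishes at 110 + 25 = minute 135.
Imaging cannot start until the centrifuge run (finishes minute 135); incubation (finishes minute 110, plus 20-minute gap → minute 130). The controlling bound is minute 135, so imaging finishes at 135 + 70 = minute 205.
Wash step cannot begin until the centrifuge run (finishes minute 135, plus 15-minute gap → minute 150). It runs from minute 150 to 150 + 55 = minute 205.
Secondary incubation cannot begin until wash step (finishes minute 205). It runs from minute 205 to 205 + 15 = minute 220.
Data upload needs all of secondary incubation (finishes minute 220); lysis (finishes minute 20). That puts its earliest start at minute 220; it finishes at 220 + 10 = minute 230.
All tasks are finished once the last one completes. Finish times: Lysis at 20, Incubation at 110, The centrifuge run at 135, Wash step at 205, Staining at 165, Secondary incubation at 220, Imaging at 205, Data upload at 230. The latest is minute 230.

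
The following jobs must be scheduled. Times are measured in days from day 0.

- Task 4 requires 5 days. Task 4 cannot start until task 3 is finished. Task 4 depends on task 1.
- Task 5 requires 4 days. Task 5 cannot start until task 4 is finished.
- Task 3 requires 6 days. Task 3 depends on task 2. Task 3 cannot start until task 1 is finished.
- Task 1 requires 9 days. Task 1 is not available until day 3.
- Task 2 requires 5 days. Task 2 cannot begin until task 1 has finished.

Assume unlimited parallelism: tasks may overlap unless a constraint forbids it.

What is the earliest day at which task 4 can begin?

23

Task 1 waits on its own release at day 3, so it starts at day 3 and finishes at 3 + 9 = day 12.
Task 2 waits on task 1 (finishes day 12), so it starts at day 12 and finishes at 12 + 5 = day 17.
Task 3 has to wait for task 2 (finishes day 17); task 1 (finishes day 12). The latest of these is day 17, so task 3 runs day 17 to 17 + 6 = day 23.
Task 4 waits on task 3 (finishes day 23); task 1 (finishes day 12). The latest of these is day 23, which is the earliest task 4 can start.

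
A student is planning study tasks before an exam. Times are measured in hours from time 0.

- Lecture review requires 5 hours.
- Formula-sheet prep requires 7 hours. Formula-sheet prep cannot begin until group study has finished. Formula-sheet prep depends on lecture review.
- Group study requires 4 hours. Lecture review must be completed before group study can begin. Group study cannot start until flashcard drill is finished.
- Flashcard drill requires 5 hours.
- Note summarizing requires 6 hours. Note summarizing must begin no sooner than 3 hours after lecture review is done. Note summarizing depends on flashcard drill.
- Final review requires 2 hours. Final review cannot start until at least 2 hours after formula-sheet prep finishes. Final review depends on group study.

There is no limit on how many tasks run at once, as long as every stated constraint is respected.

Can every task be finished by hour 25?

Nothing blocks flashcard drill, so it runs from hour 0 to hour 5.
Lecture review can start immediately at hour 0; it finishes at hour 5.
For note summarizing: lecture review (finishes hour 5, plus 3-hour gap → hour 8); flashcard drill (finishes hour 5). Taking the maximum gives a start of hour 8, and it finishes at 8 + 6 = hour 14.
Group study cannot start until lecture review (finishes hour 5); flashcard drill (finishes hour 5). The controlling bound is hour 5, so group study finishes at 5 + 4 = hour 9.
Formula-sheet prep has to wait for group study (finishes hour 9); lecture review (finishes hour 5). The latest of these is hour 9, so formula-sheet prep runs hour 9 to 9 + 7 = hour 16.
Final review has to wait for formula-sheet prep (finishes hour 16, plus 2-hour gap → hour 18); group study (finishes hour 9). The latest of these is hour 18, so final review runs hour 18 to 18 + 2 = hour 20.
Every task is finished by hour 20, which is no later than the deadline of 25, so the schedule is feasible.

Yes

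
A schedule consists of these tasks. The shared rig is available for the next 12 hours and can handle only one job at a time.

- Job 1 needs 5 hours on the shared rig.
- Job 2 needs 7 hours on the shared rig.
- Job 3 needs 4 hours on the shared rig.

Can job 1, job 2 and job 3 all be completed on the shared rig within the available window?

Running back to back, the jobs need 5 + 7 + 4 = 16 hours on the shared rig.
Since 16 > 12, they cannot all fit.

No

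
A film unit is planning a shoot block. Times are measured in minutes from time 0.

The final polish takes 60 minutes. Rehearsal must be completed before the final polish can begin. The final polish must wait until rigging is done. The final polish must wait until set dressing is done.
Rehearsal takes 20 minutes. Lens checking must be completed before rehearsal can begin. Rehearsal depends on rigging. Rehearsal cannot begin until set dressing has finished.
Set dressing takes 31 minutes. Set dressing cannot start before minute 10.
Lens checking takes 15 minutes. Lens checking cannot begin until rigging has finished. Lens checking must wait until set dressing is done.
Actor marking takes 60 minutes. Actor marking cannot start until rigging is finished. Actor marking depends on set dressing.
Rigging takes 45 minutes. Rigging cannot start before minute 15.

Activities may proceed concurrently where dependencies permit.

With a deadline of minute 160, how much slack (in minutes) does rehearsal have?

5

Set dressing cannot begin until its own release at minute 10. It runs from minute 10 to 10 + 31 = minute 41.
After its own release at minute 15, rigging can start at minute 15 and finishes at minute 60.
Lens checking has to wait for rigging (finishes minute 60); set dressing (finishes minute 41). The latest of these is minute 60, so lens checking runs minute 60 to 60 + 15 = minute 75.
For rehearsal: lens checking (finishes minute 75); rigging (finishes minute 60); set dressing (finishes minute 41). Taking the maximum gives a start of minute 75, and it finishes at 75 + 20 = minute 95.

Working backward from the deadline:
The final polish has no dependents, so it just needs to finish by minute 160. Starting by 160 − 60 = minute 100 achieves that.
Rehearsal must finish before the final polish (must start by minute 100). With a 20-minute duration, rehearsal must start by 100 − 20 = minute 80.
So rehearsal can start as early as minute 75 and as late as minute 80, giving 80 − 75 = 5 minutes of slack.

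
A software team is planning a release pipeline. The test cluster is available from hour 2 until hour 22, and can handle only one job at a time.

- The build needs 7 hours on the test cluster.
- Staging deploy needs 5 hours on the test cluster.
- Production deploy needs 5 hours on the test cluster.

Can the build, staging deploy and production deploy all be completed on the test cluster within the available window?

The test cluster window is 22 − 2 = 20 hours.
Running back to back, the jobs need 7 + 5 + 5 = 17 hours on the test cluster.
Since 17 ≤ 20, they fit within the window.

Yes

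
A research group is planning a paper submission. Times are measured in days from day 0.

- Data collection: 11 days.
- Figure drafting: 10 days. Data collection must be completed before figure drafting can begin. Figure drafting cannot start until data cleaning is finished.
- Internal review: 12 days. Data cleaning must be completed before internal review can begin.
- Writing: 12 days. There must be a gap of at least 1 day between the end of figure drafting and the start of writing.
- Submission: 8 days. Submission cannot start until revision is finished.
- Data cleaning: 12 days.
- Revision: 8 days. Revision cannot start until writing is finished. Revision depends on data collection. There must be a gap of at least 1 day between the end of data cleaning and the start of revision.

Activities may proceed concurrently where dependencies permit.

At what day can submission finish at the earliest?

Data cleaning has no prerequisites, so it starts at day 0 and finishes at day 12.
Nothing blocks data collection, so it runs from day 0 to day 11.
For figure drafting: data collection (finishes day 11); data cleaning (finishes day 12). Taking the maximum gives a start of day 12, and it finishes at 12 + 10 = day 22.
After figure drafting (finishes day 22, plus 1-day gap → day 23), writing can start at day 23 and finishes at day 35.
Revision has to wait for writing (finishes day 35); data collection (finishes day 11); data cleaning (finishes day 12, plus 1-day gap → day 13). The latest of these is day 35, so revision runs day 35 to 35 + 8 = day 43.
After revision (finishes day 43), submission can start at day 43 and finishes at day 51.

51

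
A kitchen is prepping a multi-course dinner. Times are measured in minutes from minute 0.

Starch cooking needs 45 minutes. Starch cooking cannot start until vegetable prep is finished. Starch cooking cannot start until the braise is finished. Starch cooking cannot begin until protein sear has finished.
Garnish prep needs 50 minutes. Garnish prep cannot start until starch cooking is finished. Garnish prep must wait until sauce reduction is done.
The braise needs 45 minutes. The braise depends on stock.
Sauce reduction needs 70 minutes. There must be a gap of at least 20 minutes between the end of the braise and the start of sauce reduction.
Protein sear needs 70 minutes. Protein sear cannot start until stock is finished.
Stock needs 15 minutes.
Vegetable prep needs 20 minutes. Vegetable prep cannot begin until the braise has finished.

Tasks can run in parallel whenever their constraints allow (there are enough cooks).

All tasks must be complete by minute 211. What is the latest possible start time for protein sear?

To finish by minute 211, garnish prep (duration 50) must start no later than minute 161.
Since garnish prep (must start by minute 161) depends on it, starch cooking must finish by minute 161. Backing off its 45-minute duration gives a latest start of minute 116.
Protein sear feeds into starch cooking (must start by minute 116); so protein sear must finish by minute 116 and therefore start by minute 46.

46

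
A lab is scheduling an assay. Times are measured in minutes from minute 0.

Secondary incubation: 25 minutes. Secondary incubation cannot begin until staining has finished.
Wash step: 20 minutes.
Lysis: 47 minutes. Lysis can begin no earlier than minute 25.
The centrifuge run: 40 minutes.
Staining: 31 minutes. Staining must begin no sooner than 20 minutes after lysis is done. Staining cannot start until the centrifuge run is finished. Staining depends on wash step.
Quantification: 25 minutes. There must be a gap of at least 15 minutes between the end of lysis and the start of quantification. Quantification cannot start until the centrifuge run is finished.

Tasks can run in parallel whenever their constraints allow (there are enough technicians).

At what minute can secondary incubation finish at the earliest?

148

Wash step has no prerequisites, so it starts at minute 0 and finishes at minute 20.
The centrifuge run can start immediately at minute 0; it finishes at minute 40.
After its own release at minute 25, lysis can start at minute 25 and finishes at minute 72.
For staining: lysis (finishes minute 72, plus 20-minute gap → minute 92); the centrifuge run (finishes minute 40); wash step (finishes minute 20). Taking the maximum gives a start of minute 92, and it finishes at 92 + 31 = minute 123.
After staining (finishes minute 123), secondary incubation can start at minute 123 and finishes at minute 148.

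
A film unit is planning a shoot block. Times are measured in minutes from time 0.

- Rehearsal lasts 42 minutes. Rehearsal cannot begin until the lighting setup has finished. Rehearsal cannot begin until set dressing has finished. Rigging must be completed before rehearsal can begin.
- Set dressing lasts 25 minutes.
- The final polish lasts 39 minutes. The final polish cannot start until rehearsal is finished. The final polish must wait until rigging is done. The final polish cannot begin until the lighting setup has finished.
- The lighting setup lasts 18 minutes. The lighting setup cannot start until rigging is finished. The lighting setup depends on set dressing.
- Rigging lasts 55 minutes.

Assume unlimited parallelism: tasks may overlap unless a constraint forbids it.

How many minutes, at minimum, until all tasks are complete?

154

Nothing blocks set dressing, so it runs from minute 0 to minute 25.
Rigging has no prerequisites, so it starts at minute 0 and finishes at minute 55.
For the lighting setup: rigging (finishes minute 55); set dressing (finishes minute 25). Taking the maximum gives a start of minute 55, and it finishes at 55 + 18 = minute 73.
Rehearsal has to wait for the lighting setup (finishes minute 73); set dressing (finishes minute 25); rigging (finishes minute 55). The latest of these is minute 73, so rehearsal runs minute 73 to 73 + 42 = minute 115.
The final polish needs all of rehearsal (finishes minute 115); rigging (finishes minute 55); the lighting setup (finishes minute 73). That puts its earliest start at minute 115; it finishes at 115 + 39 = minute 154.
All tasks are finished once the last one completes. Finish times: Rigging at 55, Set dressing at 25, The lighting setup at 73, Rehearsal at 115, The final polish at 154. The latest is minute 154.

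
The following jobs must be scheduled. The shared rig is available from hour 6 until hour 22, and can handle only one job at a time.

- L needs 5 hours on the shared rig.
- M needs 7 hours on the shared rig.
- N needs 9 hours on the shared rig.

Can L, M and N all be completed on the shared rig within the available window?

The shared rig window is 22 − 6 = 16 hours.
Running back to back, the jobs need 5 + 7 + 9 = 21 hours on the shared rig.
Since 21 > 16, they cannot all fit.

No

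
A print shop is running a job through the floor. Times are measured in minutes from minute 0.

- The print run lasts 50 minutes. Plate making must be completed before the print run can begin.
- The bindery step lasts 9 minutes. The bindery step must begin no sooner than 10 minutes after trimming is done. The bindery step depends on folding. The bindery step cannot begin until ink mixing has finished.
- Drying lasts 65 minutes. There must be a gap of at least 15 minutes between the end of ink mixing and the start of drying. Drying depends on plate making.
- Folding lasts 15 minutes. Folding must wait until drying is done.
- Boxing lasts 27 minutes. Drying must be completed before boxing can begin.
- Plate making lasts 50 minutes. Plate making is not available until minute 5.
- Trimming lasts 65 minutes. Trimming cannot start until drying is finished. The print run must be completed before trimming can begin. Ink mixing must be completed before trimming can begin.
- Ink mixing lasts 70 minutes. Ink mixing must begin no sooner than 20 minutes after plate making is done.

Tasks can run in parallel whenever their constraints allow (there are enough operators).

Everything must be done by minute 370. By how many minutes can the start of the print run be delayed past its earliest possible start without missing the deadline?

181

After its own release at minute 5, plate making can start at minute 5 and finishes at minute 55.
The print run cannot begin until plate making (finishes minute 55). It runs from minute 55 to 55 + 50 = minute 105.

Working backward from the deadline:
The bindery step has no dependents, so it just needs to finish by minute 370. Starting by 370 − 9 = minute 361 achieves that.
Trimming must finish before the bindery step (must start by minute 361, minus 10-minute gap → minute 351). With a 65-minute duration, trimming must start by 351 − 65 = minute 286.
The print run must finish before trimming (must start by minute 286). With a 50-minute duration, the print run must start by 286 − 50 = minute 236.
So the print run can start as early as minute 55 and as late as minute 236, giving 236 − 55 = 181 minutes of slack.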